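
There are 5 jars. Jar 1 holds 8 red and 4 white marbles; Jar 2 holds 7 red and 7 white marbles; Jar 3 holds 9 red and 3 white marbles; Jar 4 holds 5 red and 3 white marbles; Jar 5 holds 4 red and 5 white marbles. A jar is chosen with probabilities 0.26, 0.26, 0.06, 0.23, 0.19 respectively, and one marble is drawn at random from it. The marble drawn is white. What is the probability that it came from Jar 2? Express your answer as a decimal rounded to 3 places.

Tabulate prior·likelihood by source: [1] prior 0.26, lik 0.3333, product 0.08667; [2] prior 0.26, lik 0.5, product 0.1300; [3] prior 0.06, lik 0.25, product 0.01500; [4] prior 0.23, lik 0.375, product 0.08625; [5] prior 0.19, lik 0.5556, product 0.1056.
Normalizing constant = 0.42347; the posterior for Jar 2 is its product over the sum, 0.1300/0.42347 = 0.307.

Posterior probability ≈ 0.307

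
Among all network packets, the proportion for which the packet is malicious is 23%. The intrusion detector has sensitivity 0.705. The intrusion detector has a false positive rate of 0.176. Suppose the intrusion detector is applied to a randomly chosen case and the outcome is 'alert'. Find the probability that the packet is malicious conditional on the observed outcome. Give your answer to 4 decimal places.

Write H for 'the packet is malicious'. Prior odds H:¬H = 0.23/0.77 = 0.29870. For the 'alert' outcome, the likelihood ratio is 0.705/0.176 = 4.0057.
Posterior odds = 0.29870 × 4.0057 = 1.1965, so P(H|E) = 1.1965/(1+1.1965) = 0.5447.

P(H | E) ≈ 0.5447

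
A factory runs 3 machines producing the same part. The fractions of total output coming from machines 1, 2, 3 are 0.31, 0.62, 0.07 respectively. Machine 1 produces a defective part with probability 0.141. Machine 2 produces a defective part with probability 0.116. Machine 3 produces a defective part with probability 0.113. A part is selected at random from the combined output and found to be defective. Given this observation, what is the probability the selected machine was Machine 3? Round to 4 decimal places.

P(defective|M1) = 0.141; P(defective|M2) = 0.116; P(defective|M3) = 0.113.
Prior × likelihood for each source: 0.31·0.141=0.04371, 0.62·0.116=0.07192, 0.07·0.113=0.007910. Summing gives P(defective) = 0.12354.
P(Machine 3 | defective) = 0.007910 / 0.12354 = 0.0640.

Posterior probability ≈ 0.0640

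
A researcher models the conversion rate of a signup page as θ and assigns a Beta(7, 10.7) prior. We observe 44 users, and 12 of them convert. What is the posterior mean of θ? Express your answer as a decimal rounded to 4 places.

Posterior mean ≈ 0.3079

The binomial likelihood is conjugate to the Beta prior: with 12 successes and 32 failures, the posterior is Beta(7+12, 10.7+32) = Beta(19, 42.7).
Posterior mean = α/(α+β) = 19/61.7 = 0.3079.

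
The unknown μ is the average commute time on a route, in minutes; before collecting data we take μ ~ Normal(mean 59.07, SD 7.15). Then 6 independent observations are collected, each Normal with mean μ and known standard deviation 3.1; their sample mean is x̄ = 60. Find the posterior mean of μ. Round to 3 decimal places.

Prior precision 1/τ₀² = 1/7.15² = 0.0195609; data precision n/σ² = 6/3.1² = 0.624350.
Posterior precision = 0.0195609 + 0.624350 = 0.643910.
Posterior mean = (0.0195609·59.07 + 0.624350·60) / 0.643910 = 59.972.

Posterior mean ≈ 59.972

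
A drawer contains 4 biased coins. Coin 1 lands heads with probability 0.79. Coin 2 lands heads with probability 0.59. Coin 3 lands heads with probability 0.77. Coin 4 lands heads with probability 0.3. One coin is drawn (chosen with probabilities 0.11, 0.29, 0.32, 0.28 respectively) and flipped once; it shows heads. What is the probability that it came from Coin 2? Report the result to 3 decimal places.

Posterior probability ≈ 0.291

P(heads|C1) = 0.79; P(heads|C2) = 0.59; P(heads|C3) = 0.77; P(heads|C4) = 0.3.
Prior × likelihood for each source: 0.11·0.79=0.08690, 0.29·0.59=0.1711, 0.32·0.77=0.2464, 0.28·0.3=0.08400. Summing gives P(heads) = 0.58840.
P(Coin 2 | heads) = 0.1711 / 0.58840 = 0.291.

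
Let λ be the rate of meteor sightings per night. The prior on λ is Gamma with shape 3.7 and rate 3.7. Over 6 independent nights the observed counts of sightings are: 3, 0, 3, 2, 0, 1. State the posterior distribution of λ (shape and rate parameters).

Total count ∑xᵢ = 9 over n = 6 nights.
Gamma is conjugate to the Poisson likelihood: posterior is Gamma(shape = 3.7+9 = 12.7, rate = 3.7+6 = 9.7).

Posterior: Gamma(shape=12.7, rate=9.7)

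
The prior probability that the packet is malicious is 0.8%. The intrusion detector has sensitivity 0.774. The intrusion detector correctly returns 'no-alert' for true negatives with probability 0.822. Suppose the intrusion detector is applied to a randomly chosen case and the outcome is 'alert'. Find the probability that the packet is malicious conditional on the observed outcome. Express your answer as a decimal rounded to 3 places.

P(H | E) ≈ 0.034

Let H be the event that the packet is malicious. P(H) = 0.008, so P(¬H) = 0.992. With E the 'alert' result, P(E|H) = 0.774 and P(E|¬H) = 0.178.
P(E) = 0.774·0.008 + 0.178·0.992 = 0.0061920 + 0.17658 = 0.18277.
By Bayes' theorem, P(H|E) = 0.0061920 / 0.18277 = 0.034.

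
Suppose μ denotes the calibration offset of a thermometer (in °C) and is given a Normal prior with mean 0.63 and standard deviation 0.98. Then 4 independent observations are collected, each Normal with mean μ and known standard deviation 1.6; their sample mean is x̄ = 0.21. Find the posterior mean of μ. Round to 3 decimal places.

Prior precision 1/τ₀² = 1/0.98² = 1.04123; data precision n/σ² = 4/1.6² = 1.56250.
Posterior precision = 1.04123 + 1.56250 = 2.60373.
Posterior mean = (1.04123·0.63 + 1.56250·0.21) / 2.60373 = 0.378.

Posterior mean ≈ 0.378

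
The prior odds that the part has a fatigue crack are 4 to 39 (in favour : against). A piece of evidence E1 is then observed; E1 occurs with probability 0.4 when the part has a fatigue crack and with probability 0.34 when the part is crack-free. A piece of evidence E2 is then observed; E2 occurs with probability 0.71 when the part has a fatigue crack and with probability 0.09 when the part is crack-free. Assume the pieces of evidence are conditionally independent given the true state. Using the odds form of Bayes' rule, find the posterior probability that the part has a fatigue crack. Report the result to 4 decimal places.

Posterior probability ≈ 0.4877

Prior odds = 4/39 = 0.10256.
Likelihood ratio for E1 = 0.4/0.34 = 1.1765.
Likelihood ratio for E2 = 0.71/0.09 = 7.8889.
Posterior odds = prior odds × LR₁ × LR₂ = 0.95190.
Posterior probability = odds/(1+odds) = 0.95190/1.9519 = 0.4877.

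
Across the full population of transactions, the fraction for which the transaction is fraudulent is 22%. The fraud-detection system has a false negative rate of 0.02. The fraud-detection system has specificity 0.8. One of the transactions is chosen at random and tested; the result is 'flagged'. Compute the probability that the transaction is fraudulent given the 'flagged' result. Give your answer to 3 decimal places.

Let H be the event that the transaction is fraudulent. P(H) = 0.22, so P(¬H) = 0.78. With E the 'flagged' result, P(E|H) = 0.98 and P(E|¬H) = 0.2.
P(E) = 0.98·0.22 + 0.2·0.78 = 0.21560 + 0.15600 = 0.37160.
By Bayes' theorem, P(H|E) = 0.21560 / 0.37160 = 0.580.

P(H | E) ≈ 0.580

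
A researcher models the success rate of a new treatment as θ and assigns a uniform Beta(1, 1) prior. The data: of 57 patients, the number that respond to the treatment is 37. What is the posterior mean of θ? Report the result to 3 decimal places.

Posterior mean ≈ 0.644

The binomial likelihood is conjugate to the Beta prior: with 37 successes and 20 failures, the posterior is Beta(1+37, 1+20) = Beta(38, 21).
Posterior mean = α/(α+β) = 38/59 = 0.644.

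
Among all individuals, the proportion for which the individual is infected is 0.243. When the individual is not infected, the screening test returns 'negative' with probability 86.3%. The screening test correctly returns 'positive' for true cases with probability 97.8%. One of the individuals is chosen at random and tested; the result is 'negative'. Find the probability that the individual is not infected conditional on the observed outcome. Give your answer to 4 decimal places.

Write H for 'the individual is infected'. Prior odds H:¬H = 0.243/0.757 = 0.32100. For the 'negative' outcome, the likelihood ratio is 0.022/0.863 = 0.025492.
Posterior odds = 0.32100 × 0.025492 = 0.0081832, so P(H|E) = 0.0081832/(1+0.0081832) = 0.0081. Then P(¬H|E) = 1 − 0.0081 = 0.9919.

P(¬H | E) ≈ 0.9919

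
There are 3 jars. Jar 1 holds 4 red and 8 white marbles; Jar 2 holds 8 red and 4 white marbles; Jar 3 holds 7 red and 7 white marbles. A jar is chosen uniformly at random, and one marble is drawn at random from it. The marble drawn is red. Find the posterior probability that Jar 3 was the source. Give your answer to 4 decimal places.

Tabulate prior·likelihood by source: [1] prior 0.333333, lik 0.3333, product 0.1111; [2] prior 0.333333, lik 0.6667, product 0.2222; [3] prior 0.333333, lik 0.5, product 0.1667.
Normalizing constant = 0.50000; the posterior for Jar 3 is its product over the sum, 0.1667/0.50000 = 0.3333.

Posterior probability ≈ 0.3333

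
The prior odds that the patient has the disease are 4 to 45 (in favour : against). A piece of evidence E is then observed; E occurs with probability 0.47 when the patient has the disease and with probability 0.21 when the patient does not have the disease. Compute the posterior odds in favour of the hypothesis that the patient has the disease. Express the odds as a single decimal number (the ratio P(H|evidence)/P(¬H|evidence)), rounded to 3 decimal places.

Posterior odds ≈ 0.199

Prior odds = 4/45 = 0.088889.
Likelihood ratio for E = 0.47/0.21 = 2.2381.
Posterior odds = prior odds × LR = 0.19894.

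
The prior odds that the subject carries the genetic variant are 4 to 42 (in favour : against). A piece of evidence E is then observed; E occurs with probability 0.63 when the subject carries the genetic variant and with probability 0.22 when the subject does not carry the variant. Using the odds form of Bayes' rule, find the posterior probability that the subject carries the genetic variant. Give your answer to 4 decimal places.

Posterior probability ≈ 0.2143

Prior odds = 4/42 = 0.095238. In log-odds, ln(0.095238) = -2.3514.
Add log likelihood ratio: ln(2.8636) = 1.0521.
Posterior log-odds = -1.2993, so posterior odds = exp(-1.2993) = 0.27273. Converting, P(H|E) = 0.27273/1.2727 = 0.2143.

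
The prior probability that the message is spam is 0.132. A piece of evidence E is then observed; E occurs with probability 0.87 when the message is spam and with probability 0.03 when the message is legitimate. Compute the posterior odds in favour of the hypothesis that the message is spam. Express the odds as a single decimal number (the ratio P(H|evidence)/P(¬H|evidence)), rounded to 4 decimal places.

Posterior odds ≈ 4.4101

Prior odds = 0.132/(1−0.132) = 0.15207. In log-odds, ln(0.15207) = -1.8834.
Add log likelihood ratio: ln(29.000) = 3.3673.
Posterior log-odds = 1.4839, so posterior odds = exp(1.4839) = 4.4101.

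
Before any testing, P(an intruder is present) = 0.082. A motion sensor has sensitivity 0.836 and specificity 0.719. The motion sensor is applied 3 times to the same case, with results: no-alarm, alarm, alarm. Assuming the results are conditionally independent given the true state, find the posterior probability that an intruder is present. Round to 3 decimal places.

With H the event that an intruder is present, the joint likelihood of the observed sequence is P(data|H) = 0.164·0.836·0.836 = 0.11462 and P(data|¬H) = 0.719·0.281·0.281 = 0.056773.
Bayes: P(H|data) = 0.082·0.11462 / (0.082·0.11462 + 0.918·0.056773) = 0.0093988/0.061516 = 0.1528.

Posterior P(H) ≈ 0.153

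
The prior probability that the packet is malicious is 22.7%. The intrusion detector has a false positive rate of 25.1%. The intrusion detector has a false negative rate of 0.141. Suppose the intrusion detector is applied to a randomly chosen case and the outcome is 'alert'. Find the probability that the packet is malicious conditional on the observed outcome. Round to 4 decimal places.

Write H for 'the packet is malicious'. Prior odds H:¬H = 0.227/0.773 = 0.29366. For the 'alert' outcome, the likelihood ratio is 0.859/0.251 = 3.4223.
Posterior odds = 0.29366 × 3.4223 = 1.0050, so P(H|E) = 1.0050/(1+1.0050) = 0.5012.

P(H | E) ≈ 0.5012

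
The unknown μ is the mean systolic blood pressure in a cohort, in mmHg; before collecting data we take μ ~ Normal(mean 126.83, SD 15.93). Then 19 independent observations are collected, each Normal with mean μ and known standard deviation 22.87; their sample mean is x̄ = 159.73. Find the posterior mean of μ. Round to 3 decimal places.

Prior precision 1/τ₀² = 1/15.93² = 0.00394066; data precision n/σ² = 19/22.87² = 0.0363263.
Posterior precision = 0.00394066 + 0.0363263 = 0.0402670.
Posterior mean = (0.00394066·126.83 + 0.0363263·159.73) / 0.0402670 = 156.510.

Posterior mean ≈ 156.510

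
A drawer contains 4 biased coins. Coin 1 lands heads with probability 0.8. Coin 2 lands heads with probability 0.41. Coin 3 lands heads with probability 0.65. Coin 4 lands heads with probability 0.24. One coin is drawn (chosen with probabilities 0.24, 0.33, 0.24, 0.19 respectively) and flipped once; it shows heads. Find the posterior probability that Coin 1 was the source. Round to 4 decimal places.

Posterior probability ≈ 0.3630

Tabulate prior·likelihood by source: [1] prior 0.24, lik 0.8, product 0.1920; [2] prior 0.33, lik 0.41, product 0.1353; [3] prior 0.24, lik 0.65, product 0.1560; [4] prior 0.19, lik 0.24, product 0.04560.
Normalizing constant = 0.52890; the posterior for Coin 1 is its product over the sum, 0.1920/0.52890 = 0.3630.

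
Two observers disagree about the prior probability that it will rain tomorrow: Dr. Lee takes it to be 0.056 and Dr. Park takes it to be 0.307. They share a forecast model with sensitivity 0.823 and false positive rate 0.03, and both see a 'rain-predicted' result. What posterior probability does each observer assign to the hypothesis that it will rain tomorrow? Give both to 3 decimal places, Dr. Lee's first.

P('+'|H) = 0.823, P('+'|¬H) = 0.03.
Dr. Lee: numerator 0.823·0.056 = 0.046088; evidence = 0.046088+0.03·0.944 = 0.074408; posterior = 0.619.
Dr. Park: numerator 0.823·0.307 = 0.25266; evidence = 0.25266+0.03·0.693 = 0.27345; posterior = 0.924.

Dr. Lee: 0.619; Dr. Park: 0.924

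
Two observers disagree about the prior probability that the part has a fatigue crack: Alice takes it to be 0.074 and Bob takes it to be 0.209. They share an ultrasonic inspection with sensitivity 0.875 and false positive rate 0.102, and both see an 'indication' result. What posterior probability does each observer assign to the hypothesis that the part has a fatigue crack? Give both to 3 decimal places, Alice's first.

Alice: 0.407; Bob: 0.694

The likelihood ratio for an 'indication' result is 0.875/0.102 = 8.5784.
Alice: prior odds 0.074/0.926 = 0.079914; posterior odds 0.68553; posterior probability 0.407.
Bob: prior odds 0.209/0.791 = 0.26422; posterior odds 2.2666; posterior probability 0.694.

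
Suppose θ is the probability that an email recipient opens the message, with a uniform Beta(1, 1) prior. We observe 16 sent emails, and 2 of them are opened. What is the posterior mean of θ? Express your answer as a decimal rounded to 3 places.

Observing 2 successes and 14 failures updates Beta(1, 1) by adding the success and failure counts to the two shape parameters: α = 1+2 = 3, β = 1+14 = 15.
Posterior mean = α/(α+β) = 3/18 = 0.167.

Posterior mean ≈ 0.167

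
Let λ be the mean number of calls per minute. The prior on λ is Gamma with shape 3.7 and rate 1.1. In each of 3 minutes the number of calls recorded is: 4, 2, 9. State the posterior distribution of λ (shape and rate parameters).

Posterior: Gamma(shape=18.7, rate=4.1)

The Poisson likelihood adds the total count to the shape and the number of exposure periods to the rate. Here ∑xᵢ = 15 and n = 3, so shape 3.7→18.7 and rate 1.1→4.1.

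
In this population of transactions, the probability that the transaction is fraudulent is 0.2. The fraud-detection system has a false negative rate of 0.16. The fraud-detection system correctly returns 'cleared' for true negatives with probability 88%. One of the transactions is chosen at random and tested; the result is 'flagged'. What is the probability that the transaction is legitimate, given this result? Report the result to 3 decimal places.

P(¬H | E) ≈ 0.364

Let H be the event that the transaction is fraudulent. P(H) = 0.2, so P(¬H) = 0.8. With E the 'flagged' result, P(E|H) = 0.84 and P(E|¬H) = 0.12.
P(E) = 0.84·0.2 + 0.12·0.8 = 0.16800 + 0.096000 = 0.26400.
By Bayes' theorem, P(H|E) = 0.16800 / 0.26400 = 0.636. Hence P(¬H|E) = 1 − 0.636 = 0.364.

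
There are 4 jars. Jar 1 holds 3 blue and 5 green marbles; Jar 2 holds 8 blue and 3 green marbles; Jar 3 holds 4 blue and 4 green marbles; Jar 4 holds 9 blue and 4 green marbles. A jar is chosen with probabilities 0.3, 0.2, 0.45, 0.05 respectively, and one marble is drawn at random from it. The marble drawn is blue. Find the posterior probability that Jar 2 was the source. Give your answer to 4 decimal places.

Posterior probability ≈ 0.2810

Tabulate prior·likelihood by source: [1] prior 0.3, lik 0.375, product 0.1125; [2] prior 0.2, lik 0.7273, product 0.1455; [3] prior 0.45, lik 0.5, product 0.2250; [4] prior 0.05, lik 0.6923, product 0.03462.
Normalizing constant = 0.51757; the posterior for Jar 2 is its product over the sum, 0.1455/0.51757 = 0.2810.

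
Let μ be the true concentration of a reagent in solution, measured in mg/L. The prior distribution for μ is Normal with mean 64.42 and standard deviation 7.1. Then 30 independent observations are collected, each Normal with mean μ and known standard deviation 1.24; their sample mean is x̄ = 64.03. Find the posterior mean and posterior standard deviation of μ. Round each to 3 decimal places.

Posterior mean ≈ 64.030; posterior SD ≈ 0.226

Prior precision 1/τ₀² = 1/7.1² = 0.0198373; data precision n/σ² = 30/1.24² = 19.5109.
Posterior precision = 0.0198373 + 19.5109 = 19.5308, giving posterior SD = 1/√19.5308 = 0.226.
Posterior mean = (0.0198373·64.42 + 19.5109·64.03) / 19.5308 = 64.030.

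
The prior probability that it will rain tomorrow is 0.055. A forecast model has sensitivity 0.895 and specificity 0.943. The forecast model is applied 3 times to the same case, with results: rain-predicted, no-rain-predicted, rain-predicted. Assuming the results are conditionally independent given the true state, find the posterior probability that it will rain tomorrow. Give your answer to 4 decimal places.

With H the event that it will rain tomorrow, the joint likelihood of the observed sequence is P(data|H) = 0.895·0.105·0.895 = 0.084108 and P(data|¬H) = 0.057·0.943·0.057 = 0.0030638.
Bayes: P(H|data) = 0.055·0.084108 / (0.055·0.084108 + 0.945·0.0030638) = 0.0046259/0.0075212 = 0.6150.

Posterior P(H) ≈ 0.6150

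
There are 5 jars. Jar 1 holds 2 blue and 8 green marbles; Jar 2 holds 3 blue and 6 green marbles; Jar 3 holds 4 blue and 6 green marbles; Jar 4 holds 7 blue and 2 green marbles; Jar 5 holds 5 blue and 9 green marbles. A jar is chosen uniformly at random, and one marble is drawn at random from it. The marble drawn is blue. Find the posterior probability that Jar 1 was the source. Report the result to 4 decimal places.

Posterior probability ≈ 0.0967

Tabulate prior·likelihood by source: [1] prior 0.2, lik 0.2, product 0.04000; [2] prior 0.2, lik 0.3333, product 0.06667; [3] prior 0.2, lik 0.4, product 0.08000; [4] prior 0.2, lik 0.7778, product 0.1556; [5] prior 0.2, lik 0.3571, product 0.07143.
Normalizing constant = 0.41365; the posterior for Jar 1 is its product over the sum, 0.04000/0.41365 = 0.0967.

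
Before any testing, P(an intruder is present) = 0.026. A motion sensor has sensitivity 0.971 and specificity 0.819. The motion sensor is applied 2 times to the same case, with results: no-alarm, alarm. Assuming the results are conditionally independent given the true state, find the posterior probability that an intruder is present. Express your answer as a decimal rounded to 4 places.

Let H be the event that an intruder is present; start with P(H) = 0.026. P('alarm'|H) = 0.971, P('alarm'|¬H) = 0.181.
Update on result 1 ('no-alarm'): P(H) ← 0.029·0.0260 / (0.029·0.0260 + 0.819·0.9740) = 0.00075400/0.79846 = 0.0009.
Update on result 2 ('alarm'): P(H) ← 0.971·0.0009 / (0.971·0.0009 + 0.181·0.9991) = 0.00091693/0.18175 = 0.0050.

Posterior P(H) ≈ 0.0050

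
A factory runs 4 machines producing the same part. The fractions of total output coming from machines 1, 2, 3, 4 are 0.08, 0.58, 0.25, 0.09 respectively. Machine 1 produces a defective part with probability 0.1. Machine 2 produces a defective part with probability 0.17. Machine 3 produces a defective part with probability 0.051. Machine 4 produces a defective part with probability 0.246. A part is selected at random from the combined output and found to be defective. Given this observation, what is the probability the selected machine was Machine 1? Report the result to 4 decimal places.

Posterior probability ≈ 0.0565

P(defective|M1) = 0.1; P(defective|M2) = 0.17; P(defective|M3) = 0.051; P(defective|M4) = 0.246.
Prior × likelihood for each source: 0.08·0.1=0.008000, 0.58·0.17=0.09860, 0.25·0.051=0.01275, 0.09·0.246=0.02214. Summing gives P(defective) = 0.14149.
P(Machine 1 | defective) = 0.008000 / 0.14149 = 0.0565.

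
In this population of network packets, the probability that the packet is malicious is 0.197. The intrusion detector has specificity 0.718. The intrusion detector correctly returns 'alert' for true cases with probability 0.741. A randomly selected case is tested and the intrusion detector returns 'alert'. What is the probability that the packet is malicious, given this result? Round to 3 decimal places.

P(H | E) ≈ 0.392

Let H be the event that the packet is malicious. P(H) = 0.197, so P(¬H) = 0.803. With E the 'alert' result, P(E|H) = 0.741 and P(E|¬H) = 0.282.
P(E) = 0.741·0.197 + 0.282·0.803 = 0.14598 + 0.22645 = 0.37242.
By Bayes' theorem, P(H|E) = 0.14598 / 0.37242 = 0.392.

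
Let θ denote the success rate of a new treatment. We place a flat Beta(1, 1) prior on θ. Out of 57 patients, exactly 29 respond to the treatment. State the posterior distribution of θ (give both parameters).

Observing 29 successes and 28 failures updates Beta(1, 1) by adding the success and failure counts to the two shape parameters: α = 1+29 = 30, β = 1+28 = 29.

Posterior: Beta(30, 29)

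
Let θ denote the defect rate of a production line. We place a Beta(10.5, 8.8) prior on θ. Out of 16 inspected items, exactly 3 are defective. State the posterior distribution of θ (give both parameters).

Posterior: Beta(13.5, 21.8)

Observing 3 successes and 13 failures updates Beta(10.5, 8.8) by adding the success and failure counts to the two shape parameters: α = 10.5+3 = 13.5, β = 8.8+13 = 21.8.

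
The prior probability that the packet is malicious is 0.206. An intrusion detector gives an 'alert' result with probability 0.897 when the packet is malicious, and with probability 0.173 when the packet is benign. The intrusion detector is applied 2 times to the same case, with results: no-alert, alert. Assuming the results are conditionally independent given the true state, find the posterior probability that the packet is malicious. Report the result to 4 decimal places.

Let H be the event that the packet is malicious; start with P(H) = 0.206. P('alert'|H) = 0.897, P('alert'|¬H) = 0.173.
Update on result 1 ('no-alert'): P(H) ← 0.103·0.2060 / (0.103·0.2060 + 0.827·0.7940) = 0.021218/0.67786 = 0.0313.
Update on result 2 ('alert'): P(H) ← 0.897·0.0313 / (0.897·0.0313 + 0.173·0.9687) = 0.028078/0.19566 = 0.1435.

Posterior P(H) ≈ 0.1435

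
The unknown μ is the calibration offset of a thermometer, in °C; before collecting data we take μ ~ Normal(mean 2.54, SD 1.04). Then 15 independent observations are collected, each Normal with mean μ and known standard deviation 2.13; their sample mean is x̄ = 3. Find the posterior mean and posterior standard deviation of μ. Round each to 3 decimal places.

With known σ, the Normal prior is conjugate. Weight on the data is w = (n/σ²)/(n/σ² + 1/τ₀²) = 3.30622/(3.30622+0.924556) = 0.78147.
Posterior mean = w·x̄ + (1−w)·μ₀ = 0.78147·3 + 0.21853·2.54 = 2.899. Posterior variance = 1/(3.30622+0.924556) = 0.236363, so SD = 0.486.

Posterior mean ≈ 2.899; posterior SD ≈ 0.486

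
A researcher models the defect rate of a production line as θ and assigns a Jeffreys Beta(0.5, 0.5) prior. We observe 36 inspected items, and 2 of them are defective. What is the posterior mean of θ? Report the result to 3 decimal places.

Posterior mean ≈ 0.068

The binomial likelihood is conjugate to the Beta prior: with 2 successes and 34 failures, the posterior is Beta(0.5+2, 0.5+34) = Beta(2.5, 34.5).
Posterior mean = α/(α+β) = 2.5/37 = 0.068.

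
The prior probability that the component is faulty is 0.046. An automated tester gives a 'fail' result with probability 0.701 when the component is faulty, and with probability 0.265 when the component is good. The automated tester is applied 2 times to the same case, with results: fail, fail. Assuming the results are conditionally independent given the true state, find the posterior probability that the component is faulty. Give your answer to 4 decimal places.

Posterior P(H) ≈ 0.2523

With H the event that the component is faulty, the joint likelihood of the observed sequence is P(data|H) = 0.701·0.701 = 0.49140 and P(data|¬H) = 0.265·0.265 = 0.070225.
Bayes: P(H|data) = 0.046·0.49140 / (0.046·0.49140 + 0.954·0.070225) = 0.022604/0.089599 = 0.2523.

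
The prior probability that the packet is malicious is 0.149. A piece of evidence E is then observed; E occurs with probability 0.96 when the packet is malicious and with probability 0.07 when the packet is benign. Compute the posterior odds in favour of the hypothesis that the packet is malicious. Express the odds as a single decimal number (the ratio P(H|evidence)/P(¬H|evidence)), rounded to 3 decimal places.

Posterior odds ≈ 2.401

Prior odds = 0.149/(1−0.149) = 0.17509.
Likelihood ratio for E = 0.96/0.07 = 13.714.
Posterior odds = prior odds × LR = 2.4012.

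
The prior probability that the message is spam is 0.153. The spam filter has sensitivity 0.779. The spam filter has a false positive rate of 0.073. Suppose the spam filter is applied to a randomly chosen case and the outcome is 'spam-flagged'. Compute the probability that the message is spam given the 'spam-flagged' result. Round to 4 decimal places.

P(H | E) ≈ 0.6584

Write H for 'the message is spam'. Prior odds H:¬H = 0.153/0.847 = 0.18064. For the 'spam-flagged' outcome, the likelihood ratio is 0.779/0.073 = 10.671.
Posterior odds = 0.18064 × 10.671 = 1.9276, so P(H|E) = 1.9276/(1+1.9276) = 0.6584.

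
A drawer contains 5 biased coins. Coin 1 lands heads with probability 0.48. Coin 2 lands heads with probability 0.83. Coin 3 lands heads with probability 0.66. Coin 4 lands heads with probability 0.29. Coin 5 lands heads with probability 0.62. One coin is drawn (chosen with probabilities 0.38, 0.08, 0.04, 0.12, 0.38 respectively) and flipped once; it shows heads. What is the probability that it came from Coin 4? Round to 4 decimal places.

Tabulate prior·likelihood by source: [1] prior 0.38, lik 0.48, product 0.1824; [2] prior 0.08, lik 0.83, product 0.06640; [3] prior 0.04, lik 0.66, product 0.02640; [4] prior 0.12, lik 0.29, product 0.03480; [5] prior 0.38, lik 0.62, product 0.2356.
Normalizing constant = 0.54560; the posterior for Coin 4 is its product over the sum, 0.03480/0.54560 = 0.0638.

Posterior probability ≈ 0.0638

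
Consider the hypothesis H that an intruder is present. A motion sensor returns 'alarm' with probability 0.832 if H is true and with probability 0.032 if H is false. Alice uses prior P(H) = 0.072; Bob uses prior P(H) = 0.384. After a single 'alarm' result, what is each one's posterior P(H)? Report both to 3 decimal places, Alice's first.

P('+'|H) = 0.832, P('+'|¬H) = 0.032.
Alice: numerator 0.832·0.072 = 0.059904; evidence = 0.059904+0.032·0.928 = 0.089600; posterior = 0.669.
Bob: numerator 0.832·0.384 = 0.31949; evidence = 0.31949+0.032·0.616 = 0.33920; posterior = 0.942.

Alice: 0.669; Bob: 0.942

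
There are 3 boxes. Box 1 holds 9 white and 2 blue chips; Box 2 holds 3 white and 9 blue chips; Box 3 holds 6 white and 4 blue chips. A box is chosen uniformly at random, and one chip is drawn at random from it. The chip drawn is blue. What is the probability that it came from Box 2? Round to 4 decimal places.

Tabulate prior·likelihood by source: [1] prior 0.333333, lik 0.1818, product 0.06061; [2] prior 0.333333, lik 0.75, product 0.2500; [3] prior 0.333333, lik 0.4, product 0.1333.
Normalizing constant = 0.44394; the posterior for Box 2 is its product over the sum, 0.2500/0.44394 = 0.5631.

Posterior probability ≈ 0.5631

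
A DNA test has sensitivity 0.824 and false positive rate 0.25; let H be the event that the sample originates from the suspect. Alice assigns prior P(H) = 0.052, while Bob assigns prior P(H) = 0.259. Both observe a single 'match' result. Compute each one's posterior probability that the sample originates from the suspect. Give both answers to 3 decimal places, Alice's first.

Alice: 0.153; Bob: 0.535

P('+'|H) = 0.824, P('+'|¬H) = 0.25.
Alice: numerator 0.824·0.052 = 0.042848; evidence = 0.042848+0.25·0.948 = 0.27985; posterior = 0.153.
Bob: numerator 0.824·0.259 = 0.21342; evidence = 0.21342+0.25·0.741 = 0.39867; posterior = 0.535.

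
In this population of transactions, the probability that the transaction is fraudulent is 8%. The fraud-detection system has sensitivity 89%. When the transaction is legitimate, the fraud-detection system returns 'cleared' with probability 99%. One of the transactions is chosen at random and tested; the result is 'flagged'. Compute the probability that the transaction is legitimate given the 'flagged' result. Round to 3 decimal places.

P(¬H | E) ≈ 0.114

Write H for 'the transaction is fraudulent'. Prior odds H:¬H = 0.08/0.92 = 0.086957. For the 'flagged' outcome, the likelihood ratio is 0.89/0.01 = 89.000.
Posterior odds = 0.086957 × 89.000 = 7.7391, so P(H|E) = 7.7391/(1+7.7391) = 0.886. Then P(¬H|E) = 1 − 0.886 = 0.114.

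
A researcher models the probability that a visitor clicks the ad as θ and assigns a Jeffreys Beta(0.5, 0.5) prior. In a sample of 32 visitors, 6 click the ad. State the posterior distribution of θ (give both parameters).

Posterior: Beta(6.5, 26.5)

The binomial likelihood is conjugate to the Beta prior: with 6 successes and 26 failures, the posterior is Beta(0.5+6, 0.5+26) = Beta(6.5, 26.5).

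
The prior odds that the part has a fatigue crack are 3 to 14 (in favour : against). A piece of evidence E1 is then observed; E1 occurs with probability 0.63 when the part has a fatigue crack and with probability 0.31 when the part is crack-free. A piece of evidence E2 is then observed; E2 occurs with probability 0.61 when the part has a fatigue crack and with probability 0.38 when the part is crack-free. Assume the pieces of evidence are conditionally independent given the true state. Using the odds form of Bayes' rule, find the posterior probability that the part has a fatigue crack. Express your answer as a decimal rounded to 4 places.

Prior odds = 3/14 = 0.21429. In log-odds, ln(0.21429) = -1.5404.
Add log likelihood ratios: ln(2.0323) + ln(1.6053) = 1.1824.
Posterior log-odds = -0.35801, so posterior odds = exp(-0.35801) = 0.69907. Converting, P(H|E) = 0.69907/1.6991 = 0.4114.

Posterior probability ≈ 0.4114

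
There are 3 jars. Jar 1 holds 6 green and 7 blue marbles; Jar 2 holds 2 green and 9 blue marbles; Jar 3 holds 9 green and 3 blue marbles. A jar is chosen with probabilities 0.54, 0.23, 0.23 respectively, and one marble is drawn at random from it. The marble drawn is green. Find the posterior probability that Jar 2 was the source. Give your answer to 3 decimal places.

Posterior probability ≈ 0.090

Tabulate prior·likelihood by source: [1] prior 0.54, lik 0.4615, product 0.2492; [2] prior 0.23, lik 0.1818, product 0.04182; [3] prior 0.23, lik 0.75, product 0.1725.
Normalizing constant = 0.46355; the posterior for Jar 2 is its product over the sum, 0.04182/0.46355 = 0.090.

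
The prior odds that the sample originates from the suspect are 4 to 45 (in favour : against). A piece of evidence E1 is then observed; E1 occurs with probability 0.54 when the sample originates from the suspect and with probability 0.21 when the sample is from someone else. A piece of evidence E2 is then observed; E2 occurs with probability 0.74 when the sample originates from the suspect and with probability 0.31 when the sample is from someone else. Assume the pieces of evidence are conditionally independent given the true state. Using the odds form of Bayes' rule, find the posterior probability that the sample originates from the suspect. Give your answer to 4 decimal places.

Prior odds = 4/45 = 0.088889.
Likelihood ratio for E1 = 0.54/0.21 = 2.5714.
Likelihood ratio for E2 = 0.74/0.31 = 2.3871.
Posterior odds = prior odds × LR₁ × LR₂ = 0.54562.
Posterior probability = odds/(1+odds) = 0.54562/1.5456 = 0.3530.

Posterior probability ≈ 0.3530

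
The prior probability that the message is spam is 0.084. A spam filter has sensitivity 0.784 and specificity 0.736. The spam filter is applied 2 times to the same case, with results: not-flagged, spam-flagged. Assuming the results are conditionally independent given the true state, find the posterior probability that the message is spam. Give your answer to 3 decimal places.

Posterior P(H) ≈ 0.074

Let H be the event that the message is spam; start with P(H) = 0.084. P('spam-flagged'|H) = 0.784, P('spam-flagged'|¬H) = 0.264.
Update on result 1 ('not-flagged'): P(H) ← 0.216·0.0840 / (0.216·0.0840 + 0.736·0.9160) = 0.018144/0.69232 = 0.0262.
Update on result 2 ('spam-flagged'): P(H) ← 0.784·0.0262 / (0.784·0.0262 + 0.264·0.9738) = 0.020547/0.27763 = 0.0740.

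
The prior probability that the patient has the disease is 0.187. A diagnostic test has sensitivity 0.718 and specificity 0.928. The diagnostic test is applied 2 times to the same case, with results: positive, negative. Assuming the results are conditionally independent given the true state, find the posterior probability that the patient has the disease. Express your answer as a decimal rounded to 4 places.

Let H be the event that the patient has the disease; start with P(H) = 0.187. P('positive'|H) = 0.718, P('positive'|¬H) = 0.072.
Update on result 1 ('positive'): P(H) ← 0.718·0.1870 / (0.718·0.1870 + 0.072·0.8130) = 0.13427/0.19280 = 0.6964.
Update on result 2 ('negative'): P(H) ← 0.282·0.6964 / (0.282·0.6964 + 0.928·0.3036) = 0.19638/0.47813 = 0.4107.

Posterior P(H) ≈ 0.4107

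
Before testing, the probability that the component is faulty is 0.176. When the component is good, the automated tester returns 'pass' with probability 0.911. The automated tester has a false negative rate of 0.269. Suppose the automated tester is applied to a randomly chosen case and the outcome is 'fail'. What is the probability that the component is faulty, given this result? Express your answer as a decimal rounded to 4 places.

Write H for 'the component is faulty'. Prior odds H:¬H = 0.176/0.824 = 0.21359. For the 'fail' outcome, the likelihood ratio is 0.731/0.089 = 8.2135.
Posterior odds = 0.21359 × 8.2135 = 1.7543, so P(H|E) = 1.7543/(1+1.7543) = 0.6369.

P(H | E) ≈ 0.6369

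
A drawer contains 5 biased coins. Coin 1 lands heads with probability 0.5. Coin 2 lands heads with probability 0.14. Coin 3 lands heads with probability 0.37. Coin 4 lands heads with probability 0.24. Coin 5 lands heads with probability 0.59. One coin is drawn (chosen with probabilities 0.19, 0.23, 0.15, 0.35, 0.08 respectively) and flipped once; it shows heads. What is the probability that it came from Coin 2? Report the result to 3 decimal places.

Posterior probability ≈ 0.103

Tabulate prior·likelihood by source: [1] prior 0.19, lik 0.5, product 0.09500; [2] prior 0.23, lik 0.14, product 0.03220; [3] prior 0.15, lik 0.37, product 0.05550; [4] prior 0.35, lik 0.24, product 0.08400; [5] prior 0.08, lik 0.59, product 0.04720.
Normalizing constant = 0.31390; the posterior for Coin 2 is its product over the sum, 0.03220/0.31390 = 0.103.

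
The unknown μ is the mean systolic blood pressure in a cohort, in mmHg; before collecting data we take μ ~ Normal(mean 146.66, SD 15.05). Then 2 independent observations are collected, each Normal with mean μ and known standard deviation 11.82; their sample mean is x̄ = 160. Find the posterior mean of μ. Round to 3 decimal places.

Posterior mean ≈ 156.856

With known σ, the Normal prior is conjugate. Weight on the data is w = (n/σ²)/(n/σ² + 1/τ₀²) = 0.0143151/(0.0143151+0.00441496) = 0.76428.
Posterior mean = w·x̄ + (1−w)·μ₀ = 0.76428·160 + 0.23572·146.66 = 156.856.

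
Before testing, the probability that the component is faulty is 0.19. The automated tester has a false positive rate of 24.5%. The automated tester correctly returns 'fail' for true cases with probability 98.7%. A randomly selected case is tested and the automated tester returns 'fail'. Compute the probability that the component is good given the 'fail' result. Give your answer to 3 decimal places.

P(¬H | E) ≈ 0.514

Write H for 'the component is faulty'. Prior odds H:¬H = 0.19/0.81 = 0.23457. For the 'fail' outcome, the likelihood ratio is 0.987/0.245 = 4.0286.
Posterior odds = 0.23457 × 4.0286 = 0.94497, so P(H|E) = 0.94497/(1+0.94497) = 0.486. Then P(¬H|E) = 1 − 0.486 = 0.514.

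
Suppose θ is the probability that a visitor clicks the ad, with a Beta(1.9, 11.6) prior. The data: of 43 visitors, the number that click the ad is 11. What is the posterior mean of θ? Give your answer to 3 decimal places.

Posterior mean ≈ 0.228

Observing 11 successes and 32 failures updates Beta(1.9, 11.6) by adding the success and failure counts to the two shape parameters: α = 1.9+11 = 12.9, β = 11.6+32 = 43.6.
Posterior mean = α/(α+β) = 12.9/56.5 = 0.228.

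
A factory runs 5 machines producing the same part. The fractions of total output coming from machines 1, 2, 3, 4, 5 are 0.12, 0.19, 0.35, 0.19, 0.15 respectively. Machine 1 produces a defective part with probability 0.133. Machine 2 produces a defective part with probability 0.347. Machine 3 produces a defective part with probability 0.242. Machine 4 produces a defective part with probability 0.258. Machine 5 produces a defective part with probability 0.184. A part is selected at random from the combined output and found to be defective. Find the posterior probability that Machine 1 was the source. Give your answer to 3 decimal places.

Tabulate prior·likelihood by source: [1] prior 0.12, lik 0.133, product 0.01596; [2] prior 0.19, lik 0.347, product 0.06593; [3] prior 0.35, lik 0.242, product 0.08470; [4] prior 0.19, lik 0.258, product 0.04902; [5] prior 0.15, lik 0.184, product 0.02760.
Normalizing constant = 0.24321; the posterior for Machine 1 is its product over the sum, 0.01596/0.24321 = 0.066.

Posterior probability ≈ 0.066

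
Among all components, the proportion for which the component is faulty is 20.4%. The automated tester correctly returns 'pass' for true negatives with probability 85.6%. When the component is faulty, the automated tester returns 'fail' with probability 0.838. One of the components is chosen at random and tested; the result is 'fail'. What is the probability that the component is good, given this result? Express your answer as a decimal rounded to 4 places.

Let H be the event that the component is faulty. P(H) = 0.204, so P(¬H) = 0.796. With E the 'fail' result, P(E|H) = 0.838 and P(E|¬H) = 0.144.
P(E) = 0.838·0.204 + 0.144·0.796 = 0.17095 + 0.11462 = 0.28558.
By Bayes' theorem, P(H|E) = 0.17095 / 0.28558 = 0.5986. Hence P(¬H|E) = 1 − 0.5986 = 0.4014.

P(¬H | E) ≈ 0.4014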